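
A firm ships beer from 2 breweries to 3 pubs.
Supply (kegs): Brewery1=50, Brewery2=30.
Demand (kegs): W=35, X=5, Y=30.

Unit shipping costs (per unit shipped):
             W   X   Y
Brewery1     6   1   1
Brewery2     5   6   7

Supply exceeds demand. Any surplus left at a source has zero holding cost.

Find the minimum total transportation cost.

215

Optimal allocation:
  Brewery1–W: 5 × 6 = 30
  Brewery1–X: 5 × 1 = 5
  Brewery1–Y: 30 × 1 = 30
  Brewery2–W: 30 × 5 = 150
Total = 30 + 5 + 30 + 150 = 215.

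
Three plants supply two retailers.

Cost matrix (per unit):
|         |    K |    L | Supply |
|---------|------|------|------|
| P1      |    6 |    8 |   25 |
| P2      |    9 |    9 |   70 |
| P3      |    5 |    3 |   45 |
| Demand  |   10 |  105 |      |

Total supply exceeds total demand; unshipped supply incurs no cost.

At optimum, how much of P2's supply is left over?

An optimal plan:
  P1->K: 10 × 6 = 60
  P1->L: 15 × 8 = 120
  P2->L: 45 × 9 = 405
  P3->L: 45 × 3 = 135
Total cost = 720.
P2 ships 45 of its 70, leaving 25.

25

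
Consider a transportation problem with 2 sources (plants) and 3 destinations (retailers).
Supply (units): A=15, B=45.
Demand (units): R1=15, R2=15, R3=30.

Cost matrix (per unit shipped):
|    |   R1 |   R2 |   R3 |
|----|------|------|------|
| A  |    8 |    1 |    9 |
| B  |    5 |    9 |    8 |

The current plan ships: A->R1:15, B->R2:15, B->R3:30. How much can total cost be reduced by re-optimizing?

Current plan cost = 15·8 + 15·9 + 30·8 = 495.
Optimal plan:
  A→R2: 15 × 1 = 15
  B→R1: 15 × 5 = 75
  B→R3: 30 × 8 = 240
Optimal cost = 330.
Saving = 495 − 330 = 165.

165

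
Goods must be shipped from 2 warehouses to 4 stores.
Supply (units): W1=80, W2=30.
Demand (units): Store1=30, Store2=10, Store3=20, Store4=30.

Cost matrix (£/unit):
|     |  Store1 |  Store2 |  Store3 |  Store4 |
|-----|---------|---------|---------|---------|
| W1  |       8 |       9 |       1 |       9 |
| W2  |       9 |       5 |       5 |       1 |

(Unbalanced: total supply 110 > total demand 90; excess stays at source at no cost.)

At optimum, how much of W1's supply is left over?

20

An optimal plan:
  W1–Store1: 30 × £8 = £240
  W1–Store2: 10 × £9 = £90
  W1–Store3: 20 × £1 = £20
  W2–Store4: 30 × £1 = £30
Total cost = £380.
W1 ships 60 of its 80, leaving 20.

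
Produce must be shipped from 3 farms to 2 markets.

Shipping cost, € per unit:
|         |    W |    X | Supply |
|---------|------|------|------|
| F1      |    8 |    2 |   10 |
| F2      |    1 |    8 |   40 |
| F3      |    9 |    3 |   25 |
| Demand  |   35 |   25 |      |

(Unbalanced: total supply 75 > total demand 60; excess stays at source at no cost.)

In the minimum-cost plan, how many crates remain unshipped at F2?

5

Minimum-cost shipments:
  F1→X: 10 × €2 = €20
  F2→W: 35 × €1 = €35
  F3→X: 15 × €3 = €45
Total cost = €100.
F2 ships 35 of its 40, leaving 5.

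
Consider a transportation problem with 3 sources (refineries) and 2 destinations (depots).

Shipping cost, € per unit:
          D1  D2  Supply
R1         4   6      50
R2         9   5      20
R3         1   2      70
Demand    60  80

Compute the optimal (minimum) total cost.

430

An optimal shipping plan:
  R1->D1: 50 × €4 = €200
  R2->D2: 20 × €5 = €100
  R3->D1: 10 × €1 = €10
  R3->D2: 60 × €2 = €120
Total = 200 + 100 + 10 + 120 = €430.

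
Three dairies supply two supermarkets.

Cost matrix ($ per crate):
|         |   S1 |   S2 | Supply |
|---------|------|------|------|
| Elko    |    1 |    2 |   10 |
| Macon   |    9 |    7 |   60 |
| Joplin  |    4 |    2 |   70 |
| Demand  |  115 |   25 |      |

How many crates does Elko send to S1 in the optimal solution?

10

The minimum-cost plan:
  Elko to S1: 10 × $1 = $10
  Macon to S1: 60 × $9 = $540
  Joplin to S1: 45 × $4 = $180
  Joplin to S2: 25 × $2 = $50
Total cost = $780.
So Elko→S1 carries 10 crates.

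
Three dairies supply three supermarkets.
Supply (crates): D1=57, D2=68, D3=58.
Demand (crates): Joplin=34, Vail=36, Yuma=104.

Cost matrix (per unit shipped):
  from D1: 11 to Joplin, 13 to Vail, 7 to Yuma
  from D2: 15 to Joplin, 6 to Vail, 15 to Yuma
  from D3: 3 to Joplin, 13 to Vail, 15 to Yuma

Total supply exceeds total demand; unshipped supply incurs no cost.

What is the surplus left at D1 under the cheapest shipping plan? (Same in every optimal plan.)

0

Minimum-cost shipments:
  D1 to Yuma: 57 × 7 = 399
  D2 to Vail: 36 × 6 = 216
  D2 to Yuma: 32 × 15 = 480
  D3 to Joplin: 34 × 3 = 102
  D3 to Yuma: 15 × 15 = 225
Total cost = 1422.
D1 ships 57 of its 57, leaving 0.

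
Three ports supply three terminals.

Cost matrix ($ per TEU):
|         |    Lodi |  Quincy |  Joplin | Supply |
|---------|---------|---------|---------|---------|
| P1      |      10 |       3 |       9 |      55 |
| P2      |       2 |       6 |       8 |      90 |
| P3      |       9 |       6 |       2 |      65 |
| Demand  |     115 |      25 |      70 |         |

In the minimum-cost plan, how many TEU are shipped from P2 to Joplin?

Optimal shipments:
  P1→Lodi: 25 × $10 = $250
  P1→Quincy: 25 × $3 = $75
  P1→Joplin: 5 × $9 = $45
  P2→Lodi: 90 × $2 = $180
  P3→Joplin: 65 × $2 = $130
Total cost = $680.
The route P2→Joplin is not used.

0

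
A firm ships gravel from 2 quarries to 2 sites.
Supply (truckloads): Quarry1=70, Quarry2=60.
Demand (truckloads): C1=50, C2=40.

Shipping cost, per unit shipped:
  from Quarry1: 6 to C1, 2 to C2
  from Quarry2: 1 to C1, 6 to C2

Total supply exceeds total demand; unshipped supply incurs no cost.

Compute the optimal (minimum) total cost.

One minimum-cost allocation:
  Quarry1–C2: 40 × 2 = 80
  Quarry2–C1: 50 × 1 = 50
Total = 80 + 50 = 130.

130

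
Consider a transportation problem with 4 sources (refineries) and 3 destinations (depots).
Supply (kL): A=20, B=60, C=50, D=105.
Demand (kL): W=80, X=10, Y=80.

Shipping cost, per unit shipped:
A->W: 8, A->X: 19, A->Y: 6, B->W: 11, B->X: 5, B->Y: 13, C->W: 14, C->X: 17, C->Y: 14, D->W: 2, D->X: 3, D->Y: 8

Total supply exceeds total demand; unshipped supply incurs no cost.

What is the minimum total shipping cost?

985

One minimum-cost allocation:
  A–Y: 20 × 6 = 120
  B–X: 10 × 5 = 50
  B–Y: 35 × 13 = 455
  D–W: 80 × 2 = 160
  D–Y: 25 × 8 = 200
Total = 120 + 50 + 455 + 160 + 200 = 985.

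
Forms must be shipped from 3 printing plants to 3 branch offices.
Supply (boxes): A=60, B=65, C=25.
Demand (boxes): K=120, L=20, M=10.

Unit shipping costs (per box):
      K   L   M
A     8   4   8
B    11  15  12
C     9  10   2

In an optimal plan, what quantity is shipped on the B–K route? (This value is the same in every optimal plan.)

65

Solving gives:
  A→K: 40 × 8 = 320
  A→L: 20 × 4 = 80
  B→K: 65 × 11 = 715
  C→K: 15 × 9 = 135
  C→M: 10 × 2 = 20
Total cost = 1270.
So B→K carries 65 boxes.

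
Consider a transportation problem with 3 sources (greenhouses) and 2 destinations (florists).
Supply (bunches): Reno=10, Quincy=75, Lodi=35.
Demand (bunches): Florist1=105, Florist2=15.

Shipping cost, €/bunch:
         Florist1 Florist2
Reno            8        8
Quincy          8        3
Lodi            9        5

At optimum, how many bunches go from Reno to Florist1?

10

The minimum-cost plan:
  Reno→Florist1: 10 × €8 = €80
  Quincy→Florist1: 60 × €8 = €480
  Quincy→Florist2: 15 × €3 = €45
  Lodi→Florist1: 35 × €9 = €315
Total cost = €920.
So Reno→Florist1 carries 10 bunches.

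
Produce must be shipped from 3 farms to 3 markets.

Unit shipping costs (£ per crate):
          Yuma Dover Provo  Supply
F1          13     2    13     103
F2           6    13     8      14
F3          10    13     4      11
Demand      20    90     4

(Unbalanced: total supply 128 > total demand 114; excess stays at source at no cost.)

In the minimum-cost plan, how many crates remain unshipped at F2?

An optimal plan:
  F1→Dover: 90 × £2 = £180
  F2→Yuma: 14 × £6 = £84
  F3→Yuma: 6 × £10 = £60
  F3→Provo: 4 × £4 = £16
Total cost = £340.
F2 ships 14 of its 14, leaving 0.

0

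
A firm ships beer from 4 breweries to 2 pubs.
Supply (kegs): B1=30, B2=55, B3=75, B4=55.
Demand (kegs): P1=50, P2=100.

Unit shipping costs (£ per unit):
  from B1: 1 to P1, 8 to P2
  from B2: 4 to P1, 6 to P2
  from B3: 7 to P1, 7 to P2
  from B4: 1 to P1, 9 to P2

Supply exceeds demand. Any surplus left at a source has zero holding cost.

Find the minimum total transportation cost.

695

Optimal allocation:
  B2–P2: 55 × £6 = £330
  B3–P2: 45 × £7 = £315
  B4–P1: 50 × £1 = £50
Total = 330 + 315 + 50 = £695.
(Supply check: B1 ships 0; B2 ships 55; B3 ships 45; B4 ships 50.)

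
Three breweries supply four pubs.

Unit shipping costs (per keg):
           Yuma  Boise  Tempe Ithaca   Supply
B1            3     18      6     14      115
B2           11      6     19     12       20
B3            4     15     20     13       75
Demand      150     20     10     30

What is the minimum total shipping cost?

Optimal allocation:
  B1->Yuma: 105 × 3 = 315
  B1->Tempe: 10 × 6 = 60
  B2->Boise: 20 × 6 = 120
  B3->Yuma: 45 × 4 = 180
  B3->Ithaca: 30 × 13 = 390
Total = 315 + 60 + 120 + 180 + 390 = 1065.

1065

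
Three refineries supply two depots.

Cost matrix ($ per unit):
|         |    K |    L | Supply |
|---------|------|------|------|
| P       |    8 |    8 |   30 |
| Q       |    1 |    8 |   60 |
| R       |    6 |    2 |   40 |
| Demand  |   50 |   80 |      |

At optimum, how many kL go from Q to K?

50

Solving gives:
  P–L: 30 × $8 = $240
  Q–K: 50 × $1 = $50
  Q–L: 10 × $8 = $80
  R–L: 40 × $2 = $80
Total cost = $450.
So Q→K carries 50 kL.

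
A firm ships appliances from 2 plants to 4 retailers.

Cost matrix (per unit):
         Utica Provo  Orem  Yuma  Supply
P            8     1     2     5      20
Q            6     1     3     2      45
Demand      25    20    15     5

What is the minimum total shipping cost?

210

A cheapest plan:
  P–Provo: 5 units
  P–Orem: 15 units
  Q–Utica: 25 units
  Q–Provo: 15 units
  Q–Yuma: 5 units
Total cost = 210.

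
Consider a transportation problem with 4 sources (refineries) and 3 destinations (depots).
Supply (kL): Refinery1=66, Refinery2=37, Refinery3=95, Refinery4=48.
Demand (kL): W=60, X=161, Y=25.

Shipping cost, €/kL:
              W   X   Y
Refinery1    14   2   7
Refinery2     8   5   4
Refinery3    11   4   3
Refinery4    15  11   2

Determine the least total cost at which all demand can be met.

Optimal allocation:
  Refinery1->X: 66 × €2 = €132
  Refinery2->W: 37 × €8 = €296
  Refinery3->X: 95 × €4 = €380
  Refinery4->W: 23 × €15 = €345
  Refinery4->Y: 25 × €2 = €50
Total = 132 + 296 + 380 + 345 + 50 = €1203.

1203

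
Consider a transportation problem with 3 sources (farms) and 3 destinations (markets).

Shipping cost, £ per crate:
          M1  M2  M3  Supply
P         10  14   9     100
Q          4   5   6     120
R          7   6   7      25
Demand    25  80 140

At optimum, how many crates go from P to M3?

The minimum-cost plan:
  P→M3: 100 × £9 = £900
  Q→M1: 25 × £4 = £100
  Q→M2: 55 × £5 = £275
  Q→M3: 40 × £6 = £240
  R→M2: 25 × £6 = £150
Total cost = £1665.
So P→M3 carries 100 crates.

100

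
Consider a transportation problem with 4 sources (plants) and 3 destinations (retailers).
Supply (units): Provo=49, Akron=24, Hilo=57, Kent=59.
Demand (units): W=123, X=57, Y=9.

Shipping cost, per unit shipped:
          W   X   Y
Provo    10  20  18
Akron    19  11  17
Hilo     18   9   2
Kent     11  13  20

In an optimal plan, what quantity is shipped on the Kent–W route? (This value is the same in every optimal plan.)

Optimal shipments:
  Provo->W: 49 units
  Akron->W: 15 units
  Akron->X: 9 units
  Hilo->X: 48 units
  Hilo->Y: 9 units
  Kent->W: 59 units
Total cost = 1973.
So Kent→W carries 59 units.

59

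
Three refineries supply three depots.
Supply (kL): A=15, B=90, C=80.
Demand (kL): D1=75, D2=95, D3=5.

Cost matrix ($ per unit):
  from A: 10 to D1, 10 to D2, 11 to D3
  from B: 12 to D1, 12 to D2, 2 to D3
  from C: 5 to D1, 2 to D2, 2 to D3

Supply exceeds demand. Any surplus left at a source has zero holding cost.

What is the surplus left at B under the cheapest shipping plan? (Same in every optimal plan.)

An optimal plan:
  A->D2: 15 kL
  B->D1: 75 kL
  B->D3: 5 kL
  C->D2: 80 kL
Total cost = $1220.
B ships 80 of its 90, leaving 10.

10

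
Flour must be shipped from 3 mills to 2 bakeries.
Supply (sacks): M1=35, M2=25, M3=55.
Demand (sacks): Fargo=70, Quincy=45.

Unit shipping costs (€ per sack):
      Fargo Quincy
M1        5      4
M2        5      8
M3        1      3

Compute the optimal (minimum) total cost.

340

Optimal allocation:
  M1->Quincy: 35 × €4 = €140
  M2->Fargo: 25 × €5 = €125
  M3->Fargo: 45 × €1 = €45
  M3->Quincy: 10 × €3 = €30
Total = 140 + 125 + 45 + 30 = €340.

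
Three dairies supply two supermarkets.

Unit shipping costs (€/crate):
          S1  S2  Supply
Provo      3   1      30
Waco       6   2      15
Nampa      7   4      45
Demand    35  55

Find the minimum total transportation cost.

315

Optimal allocation:
  Provo→S1: 30 × €3 = €90
  Waco→S2: 15 × €2 = €30
  Nampa→S1: 5 × €7 = €35
  Nampa→S2: 40 × €4 = €160
Total = 90 + 30 + 35 + 160 = €315.
(Supply check: Provo ships 30; Waco ships 15; Nampa ships 45.)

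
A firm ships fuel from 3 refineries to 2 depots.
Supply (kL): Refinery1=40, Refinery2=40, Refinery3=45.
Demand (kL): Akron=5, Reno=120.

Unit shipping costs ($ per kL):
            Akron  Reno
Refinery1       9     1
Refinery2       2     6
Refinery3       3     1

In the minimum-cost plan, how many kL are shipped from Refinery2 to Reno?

35

The minimum-cost plan:
  Refinery1 to Reno: 40 × $1 = $40
  Refinery2 to Akron: 5 × $2 = $10
  Refinery2 to Reno: 35 × $6 = $210
  Refinery3 to Reno: 45 × $1 = $45
Total cost = $305.
So Refinery2→Reno carries 35 kL.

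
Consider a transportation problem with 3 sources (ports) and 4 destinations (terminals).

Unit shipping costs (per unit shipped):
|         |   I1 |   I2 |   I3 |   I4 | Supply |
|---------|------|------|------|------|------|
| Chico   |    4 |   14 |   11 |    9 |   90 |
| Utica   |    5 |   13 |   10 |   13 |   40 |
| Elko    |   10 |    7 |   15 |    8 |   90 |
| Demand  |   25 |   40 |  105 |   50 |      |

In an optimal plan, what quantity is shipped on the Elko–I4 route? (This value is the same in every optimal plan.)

Solving gives:
  Chico to I1: 25 × 4 = 100
  Chico to I3: 65 × 11 = 715
  Utica to I3: 40 × 10 = 400
  Elko to I2: 40 × 7 = 280
  Elko to I4: 50 × 8 = 400
Total cost = 1895.
So Elko→I4 carries 50 TEU.

50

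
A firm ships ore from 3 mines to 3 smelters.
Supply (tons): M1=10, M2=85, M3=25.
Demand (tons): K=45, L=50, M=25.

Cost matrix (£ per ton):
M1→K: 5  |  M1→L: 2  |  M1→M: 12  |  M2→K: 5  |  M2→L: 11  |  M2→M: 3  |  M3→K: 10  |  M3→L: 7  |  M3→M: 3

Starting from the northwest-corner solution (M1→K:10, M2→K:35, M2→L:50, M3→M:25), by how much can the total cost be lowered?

Current plan cost = 10·5 + 35·5 + 50·11 + 25·3 = £850.
Optimal plan:
  M1->L: 10 × £2 = £20
  M2->K: 45 × £5 = £225
  M2->L: 15 × £11 = £165
  M2->M: 25 × £3 = £75
  M3->L: 25 × £7 = £175
Optimal cost = £660.
Saving = 850 − 660 = £190.

190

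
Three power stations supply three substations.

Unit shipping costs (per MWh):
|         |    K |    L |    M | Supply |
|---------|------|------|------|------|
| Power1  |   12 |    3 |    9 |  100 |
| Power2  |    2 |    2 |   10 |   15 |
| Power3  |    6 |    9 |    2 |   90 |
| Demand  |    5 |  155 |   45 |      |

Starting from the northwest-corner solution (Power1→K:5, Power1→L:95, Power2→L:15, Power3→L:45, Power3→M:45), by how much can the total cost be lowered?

60

Current plan cost = 5·12 + 95·3 + 15·2 + 45·9 + 45·2 = 870.
Optimal plan:
  Power1–L: 100 × 3 = 300
  Power2–L: 15 × 2 = 30
  Power3–K: 5 × 6 = 30
  Power3–L: 40 × 9 = 360
  Power3–M: 45 × 2 = 90
Optimal cost = 810.
Saving = 870 − 810 = 60.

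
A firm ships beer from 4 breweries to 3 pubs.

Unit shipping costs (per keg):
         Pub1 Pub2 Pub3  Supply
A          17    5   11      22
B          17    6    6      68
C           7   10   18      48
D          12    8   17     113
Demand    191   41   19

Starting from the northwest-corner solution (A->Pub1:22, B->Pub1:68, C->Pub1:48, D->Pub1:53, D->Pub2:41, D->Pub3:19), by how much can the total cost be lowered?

Current plan cost = 22·17 + 68·17 + 48·7 + 53·12 + 41·8 + 19·17 = 3153.
Optimal plan:
  A->Pub2: 22 × 5 = 110
  B->Pub1: 30 × 17 = 510
  B->Pub2: 19 × 6 = 114
  B->Pub3: 19 × 6 = 114
  C->Pub1: 48 × 7 = 336
  D->Pub1: 113 × 12 = 1356
Optimal cost = 2540.
Saving = 3153 − 2540 = 613.

613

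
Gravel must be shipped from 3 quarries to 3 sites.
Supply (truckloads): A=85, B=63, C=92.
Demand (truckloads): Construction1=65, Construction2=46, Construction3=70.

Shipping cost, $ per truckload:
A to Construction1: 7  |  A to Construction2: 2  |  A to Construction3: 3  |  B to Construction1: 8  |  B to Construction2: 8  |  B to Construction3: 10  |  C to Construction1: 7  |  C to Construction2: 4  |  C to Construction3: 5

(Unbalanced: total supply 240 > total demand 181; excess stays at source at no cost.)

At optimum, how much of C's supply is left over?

0

An optimal plan:
  A–Construction2: 46 × $2 = $92
  A–Construction3: 39 × $3 = $117
  B–Construction1: 4 × $8 = $32
  C–Construction1: 61 × $7 = $427
  C–Construction3: 31 × $5 = $155
Total cost = $823.
C ships 92 of its 92, leaving 0.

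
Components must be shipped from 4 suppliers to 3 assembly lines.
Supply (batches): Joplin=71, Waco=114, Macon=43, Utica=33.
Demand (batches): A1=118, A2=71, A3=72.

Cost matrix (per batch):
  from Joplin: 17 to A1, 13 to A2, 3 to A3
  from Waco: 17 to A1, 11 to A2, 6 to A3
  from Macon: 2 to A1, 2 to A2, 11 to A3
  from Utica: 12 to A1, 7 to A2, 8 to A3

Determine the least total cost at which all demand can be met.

A cheapest plan:
  Joplin–A3: 71 × 3 = 213
  Waco–A1: 42 × 17 = 714
  Waco–A2: 71 × 11 = 781
  Waco–A3: 1 × 6 = 6
  Macon–A1: 43 × 2 = 86
  Utica–A1: 33 × 12 = 396
Total = 213 + 714 + 781 + 6 + 86 + 396 = 2196.

2196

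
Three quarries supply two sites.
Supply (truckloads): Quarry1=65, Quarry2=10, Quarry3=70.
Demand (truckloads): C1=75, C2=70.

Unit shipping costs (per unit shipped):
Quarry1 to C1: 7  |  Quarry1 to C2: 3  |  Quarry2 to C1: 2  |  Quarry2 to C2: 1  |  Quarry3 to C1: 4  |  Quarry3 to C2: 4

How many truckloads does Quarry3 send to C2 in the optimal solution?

The minimum-cost plan:
  Quarry1–C2: 65 × 3 = 195
  Quarry2–C1: 5 × 2 = 10
  Quarry2–C2: 5 × 1 = 5
  Quarry3–C1: 70 × 4 = 280
Total cost = 490.
The route Quarry3→C2 is not used.

0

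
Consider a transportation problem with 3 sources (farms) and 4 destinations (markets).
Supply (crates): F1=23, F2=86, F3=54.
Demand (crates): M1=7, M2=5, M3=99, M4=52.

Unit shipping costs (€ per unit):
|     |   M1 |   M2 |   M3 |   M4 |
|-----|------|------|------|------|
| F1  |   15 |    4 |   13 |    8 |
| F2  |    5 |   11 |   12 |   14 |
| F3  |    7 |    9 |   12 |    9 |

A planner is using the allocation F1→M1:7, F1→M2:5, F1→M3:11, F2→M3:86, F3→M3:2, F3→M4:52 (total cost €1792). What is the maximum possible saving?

Current plan cost = 7·15 + 5·4 + 11·13 + 86·12 + 2·12 + 52·9 = €1792.
Optimal plan:
  F1→M2: 5 × €4 = €20
  F1→M4: 18 × €8 = €144
  F2→M1: 7 × €5 = €35
  F2→M3: 79 × €12 = €948
  F3→M3: 20 × €12 = €240
  F3→M4: 34 × €9 = €306
Optimal cost = €1693.
Saving = 1792 − 1693 = €99.

99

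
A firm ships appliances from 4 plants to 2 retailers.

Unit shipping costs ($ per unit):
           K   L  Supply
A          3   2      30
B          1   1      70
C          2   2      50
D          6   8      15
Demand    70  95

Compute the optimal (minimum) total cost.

Optimal allocation:
  A->L: 30 × $2 = $60
  B->K: 55 × $1 = $55
  B->L: 15 × $1 = $15
  C->L: 50 × $2 = $100
  D->K: 15 × $6 = $90
Total = 60 + 55 + 15 + 100 + 90 = $320.

320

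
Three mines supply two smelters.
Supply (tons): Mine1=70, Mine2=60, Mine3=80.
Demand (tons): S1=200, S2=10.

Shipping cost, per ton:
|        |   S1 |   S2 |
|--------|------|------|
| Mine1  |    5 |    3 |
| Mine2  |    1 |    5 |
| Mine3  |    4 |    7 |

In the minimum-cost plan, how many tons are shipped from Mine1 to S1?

60

Optimal shipments:
  Mine1–S1: 60 tons
  Mine1–S2: 10 tons
  Mine2–S1: 60 tons
  Mine3–S1: 80 tons
Total cost = 710.
So Mine1→S1 carries 60 tons.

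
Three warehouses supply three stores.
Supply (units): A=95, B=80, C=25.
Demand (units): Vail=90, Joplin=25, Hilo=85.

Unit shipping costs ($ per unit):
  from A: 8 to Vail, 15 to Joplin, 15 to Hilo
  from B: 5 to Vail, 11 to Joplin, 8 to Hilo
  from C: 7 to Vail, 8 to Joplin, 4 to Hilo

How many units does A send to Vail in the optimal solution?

The minimum-cost plan:
  A→Vail: 90 × $8 = $720
  A→Joplin: 5 × $15 = $75
  B→Joplin: 20 × $11 = $220
  B→Hilo: 60 × $8 = $480
  C→Hilo: 25 × $4 = $100
Total cost = $1595.
So A→Vail carries 90 units.

90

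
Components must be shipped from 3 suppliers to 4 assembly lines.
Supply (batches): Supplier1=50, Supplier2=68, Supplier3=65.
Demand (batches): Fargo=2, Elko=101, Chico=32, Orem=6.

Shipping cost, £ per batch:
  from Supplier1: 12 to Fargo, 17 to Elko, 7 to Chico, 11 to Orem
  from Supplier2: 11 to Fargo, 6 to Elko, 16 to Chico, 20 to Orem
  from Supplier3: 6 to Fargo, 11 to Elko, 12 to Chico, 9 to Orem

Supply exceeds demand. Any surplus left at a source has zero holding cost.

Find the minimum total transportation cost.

1061

A cheapest plan:
  Supplier1->Chico: 32 × £7 = £224
  Supplier2->Elko: 68 × £6 = £408
  Supplier3->Fargo: 2 × £6 = £12
  Supplier3->Elko: 33 × £11 = £363
  Supplier3->Orem: 6 × £9 = £54
Total = 224 + 408 + 12 + 363 + 54 = £1061.
(Supply check: Supplier1 ships 32; Supplier2 ships 68; Supplier3 ships 41.)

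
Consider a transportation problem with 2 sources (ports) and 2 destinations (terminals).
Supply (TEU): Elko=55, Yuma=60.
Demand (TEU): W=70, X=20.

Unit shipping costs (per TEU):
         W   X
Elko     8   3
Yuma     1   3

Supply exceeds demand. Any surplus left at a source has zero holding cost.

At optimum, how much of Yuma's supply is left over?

Minimum-cost shipments:
  Elko to W: 10 × 8 = 80
  Elko to X: 20 × 3 = 60
  Yuma to W: 60 × 1 = 60
Total cost = 200.
Yuma ships 60 of its 60, leaving 0.

0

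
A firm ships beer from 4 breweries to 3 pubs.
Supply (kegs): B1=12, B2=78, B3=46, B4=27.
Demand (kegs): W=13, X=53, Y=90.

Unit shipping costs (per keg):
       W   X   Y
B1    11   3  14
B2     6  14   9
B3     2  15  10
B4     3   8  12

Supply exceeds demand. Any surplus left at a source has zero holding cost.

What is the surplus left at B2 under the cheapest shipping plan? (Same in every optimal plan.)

0

An optimal plan:
  B1–X: 12 × 3 = 36
  B2–X: 14 × 14 = 196
  B2–Y: 64 × 9 = 576
  B3–W: 13 × 2 = 26
  B3–Y: 26 × 10 = 260
  B4–X: 27 × 8 = 216
Total cost = 1310.
B2 ships 78 of its 78, leaving 0.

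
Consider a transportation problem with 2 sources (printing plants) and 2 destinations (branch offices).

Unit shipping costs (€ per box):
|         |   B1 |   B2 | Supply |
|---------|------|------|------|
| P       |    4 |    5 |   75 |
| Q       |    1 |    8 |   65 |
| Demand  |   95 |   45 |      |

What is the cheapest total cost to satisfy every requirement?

410

A cheapest plan:
  P to B1: 30 × €4 = €120
  P to B2: 45 × €5 = €225
  Q to B1: 65 × €1 = €65
Total = 120 + 225 + 65 = €410.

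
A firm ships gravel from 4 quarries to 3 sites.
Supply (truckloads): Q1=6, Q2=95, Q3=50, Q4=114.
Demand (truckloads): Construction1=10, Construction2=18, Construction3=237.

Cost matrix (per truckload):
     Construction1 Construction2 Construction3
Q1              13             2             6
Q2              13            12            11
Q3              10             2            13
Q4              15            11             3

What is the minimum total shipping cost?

1845

A cheapest plan:
  Q1 to Construction3: 6 × 6 = 36
  Q2 to Construction3: 95 × 11 = 1045
  Q3 to Construction1: 10 × 10 = 100
  Q3 to Construction2: 18 × 2 = 36
  Q3 to Construction3: 22 × 13 = 286
  Q4 to Construction3: 114 × 3 = 342
Total = 36 + 1045 + 100 + 36 + 286 + 342 = 1845.
(Supply check: Q1 ships 6; Q2 ships 95; Q3 ships 50; Q4 ships 114.)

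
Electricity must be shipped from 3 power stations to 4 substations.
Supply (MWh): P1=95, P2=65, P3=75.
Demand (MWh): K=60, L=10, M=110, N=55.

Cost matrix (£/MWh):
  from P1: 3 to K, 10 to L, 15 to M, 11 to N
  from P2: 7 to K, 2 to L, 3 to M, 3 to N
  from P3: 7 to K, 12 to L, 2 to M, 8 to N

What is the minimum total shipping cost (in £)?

One minimum-cost allocation:
  P1 to K: 60 × £3 = £180
  P1 to L: 10 × £10 = £100
  P1 to N: 25 × £11 = £275
  P2 to M: 35 × £3 = £105
  P2 to N: 30 × £3 = £90
  P3 to M: 75 × £2 = £150
Total = 180 + 100 + 275 + 105 + 90 + 150 = £900.

900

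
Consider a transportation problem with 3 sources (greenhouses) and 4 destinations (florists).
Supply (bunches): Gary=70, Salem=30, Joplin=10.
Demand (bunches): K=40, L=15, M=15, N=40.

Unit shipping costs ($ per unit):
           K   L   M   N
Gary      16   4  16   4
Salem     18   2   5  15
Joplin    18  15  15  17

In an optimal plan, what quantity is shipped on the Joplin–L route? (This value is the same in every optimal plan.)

0

Solving gives:
  Gary–K: 30 × $16 = $480
  Gary–N: 40 × $4 = $160
  Salem–L: 15 × $2 = $30
  Salem–M: 15 × $5 = $75
  Joplin–K: 10 × $18 = $180
Total cost = $925.
The route Joplin→L is not used.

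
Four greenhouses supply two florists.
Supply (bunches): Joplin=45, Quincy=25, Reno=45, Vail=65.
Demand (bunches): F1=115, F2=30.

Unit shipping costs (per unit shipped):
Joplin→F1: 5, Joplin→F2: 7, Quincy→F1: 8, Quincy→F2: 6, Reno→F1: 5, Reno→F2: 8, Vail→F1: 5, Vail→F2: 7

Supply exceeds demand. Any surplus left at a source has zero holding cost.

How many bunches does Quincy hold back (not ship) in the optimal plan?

0

Minimum-cost shipments:
  Joplin->F1: 5 × 5 = 25
  Joplin->F2: 5 × 7 = 35
  Quincy->F2: 25 × 6 = 150
  Reno->F1: 45 × 5 = 225
  Vail->F1: 65 × 5 = 325
Total cost = 760.
Quincy ships 25 of its 25, leaving 0.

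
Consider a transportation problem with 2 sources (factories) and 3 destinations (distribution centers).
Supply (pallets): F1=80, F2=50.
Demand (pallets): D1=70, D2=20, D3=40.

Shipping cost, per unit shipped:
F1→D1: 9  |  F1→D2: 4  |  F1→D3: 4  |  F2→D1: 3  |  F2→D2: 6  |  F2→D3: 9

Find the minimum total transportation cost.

570

An optimal shipping plan:
  F1–D1: 20 × 9 = 180
  F1–D2: 20 × 4 = 80
  F1–D3: 40 × 4 = 160
  F2–D1: 50 × 3 = 150
Total = 180 + 80 + 160 + 150 = 570.
(Supply check: F1 ships 80; F2 ships 50.)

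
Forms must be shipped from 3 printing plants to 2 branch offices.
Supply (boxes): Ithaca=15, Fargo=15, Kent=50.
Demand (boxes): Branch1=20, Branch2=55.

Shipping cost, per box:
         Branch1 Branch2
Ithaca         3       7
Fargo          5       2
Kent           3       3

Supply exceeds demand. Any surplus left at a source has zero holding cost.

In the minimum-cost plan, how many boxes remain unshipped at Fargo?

0

Minimum-cost shipments:
  Ithaca->Branch1: 10 boxes
  Fargo->Branch2: 15 boxes
  Kent->Branch1: 10 boxes
  Kent->Branch2: 40 boxes
Total cost = 210.
Fargo ships 15 of its 15, leaving 0.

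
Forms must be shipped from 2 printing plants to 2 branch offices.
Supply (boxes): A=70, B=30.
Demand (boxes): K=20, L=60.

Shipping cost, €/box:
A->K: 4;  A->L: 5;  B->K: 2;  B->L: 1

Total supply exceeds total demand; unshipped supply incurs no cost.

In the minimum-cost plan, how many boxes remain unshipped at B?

0

An optimal plan:
  A→K: 20 × €4 = €80
  A→L: 30 × €5 = €150
  B→L: 30 × €1 = €30
Total cost = €260.
B ships 30 of its 30, leaving 0.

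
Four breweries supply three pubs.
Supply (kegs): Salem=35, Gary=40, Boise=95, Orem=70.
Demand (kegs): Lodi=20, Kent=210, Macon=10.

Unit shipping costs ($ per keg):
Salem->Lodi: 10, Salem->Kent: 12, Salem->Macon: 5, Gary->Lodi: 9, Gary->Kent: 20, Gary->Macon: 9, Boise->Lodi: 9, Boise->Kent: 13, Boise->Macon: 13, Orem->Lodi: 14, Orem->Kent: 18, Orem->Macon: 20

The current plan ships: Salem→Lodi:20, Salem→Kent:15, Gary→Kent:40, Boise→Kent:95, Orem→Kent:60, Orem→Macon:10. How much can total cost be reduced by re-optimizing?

310

Current plan cost = 20·10 + 15·12 + 40·20 + 95·13 + 60·18 + 10·20 = $3695.
Optimal plan:
  Salem to Kent: 35 × $12 = $420
  Gary to Lodi: 20 × $9 = $180
  Gary to Kent: 10 × $20 = $200
  Gary to Macon: 10 × $9 = $90
  Boise to Kent: 95 × $13 = $1235
  Orem to Kent: 70 × $18 = $1260
Optimal cost = $3385.
Saving = 3695 − 3385 = $310.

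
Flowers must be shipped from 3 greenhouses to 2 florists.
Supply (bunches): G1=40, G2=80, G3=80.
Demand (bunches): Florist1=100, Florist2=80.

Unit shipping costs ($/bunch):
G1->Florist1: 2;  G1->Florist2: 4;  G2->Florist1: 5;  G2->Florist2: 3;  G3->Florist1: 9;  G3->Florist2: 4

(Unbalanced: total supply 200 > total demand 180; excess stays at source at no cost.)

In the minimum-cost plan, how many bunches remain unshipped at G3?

Minimum-cost shipments:
  G1->Florist1: 40 bunches
  G2->Florist1: 60 bunches
  G2->Florist2: 20 bunches
  G3->Florist2: 60 bunches
Total cost = $680.
G3 ships 60 of its 80, leaving 20.

20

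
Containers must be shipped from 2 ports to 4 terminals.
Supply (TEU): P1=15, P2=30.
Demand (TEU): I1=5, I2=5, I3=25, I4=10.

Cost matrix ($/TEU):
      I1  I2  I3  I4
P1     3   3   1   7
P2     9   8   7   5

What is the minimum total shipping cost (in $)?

An optimal shipping plan:
  P1–I3: 15 × $1 = $15
  P2–I1: 5 × $9 = $45
  P2–I2: 5 × $8 = $40
  P2–I3: 10 × $7 = $70
  P2–I4: 10 × $5 = $50
Total = 15 + 45 + 40 + 70 + 50 = $220.

220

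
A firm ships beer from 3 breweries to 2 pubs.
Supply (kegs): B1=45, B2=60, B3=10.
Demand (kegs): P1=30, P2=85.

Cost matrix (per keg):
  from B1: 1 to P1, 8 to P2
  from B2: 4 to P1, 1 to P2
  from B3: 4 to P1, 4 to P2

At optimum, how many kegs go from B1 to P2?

Solving gives:
  B1→P1: 30 × 1 = 30
  B1→P2: 15 × 8 = 120
  B2→P2: 60 × 1 = 60
  B3→P2: 10 × 4 = 40
Total cost = 250.
So B1→P2 carries 15 kegs.

15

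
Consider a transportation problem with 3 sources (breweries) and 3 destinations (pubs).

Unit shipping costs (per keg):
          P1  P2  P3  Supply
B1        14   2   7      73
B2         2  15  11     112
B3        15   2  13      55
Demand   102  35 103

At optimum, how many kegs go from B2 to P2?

The minimum-cost plan:
  B1 to P3: 73 × 7 = 511
  B2 to P1: 102 × 2 = 204
  B2 to P3: 10 × 11 = 110
  B3 to P2: 35 × 2 = 70
  B3 to P3: 20 × 13 = 260
Total cost = 1155.
The route B2→P2 is not used.

0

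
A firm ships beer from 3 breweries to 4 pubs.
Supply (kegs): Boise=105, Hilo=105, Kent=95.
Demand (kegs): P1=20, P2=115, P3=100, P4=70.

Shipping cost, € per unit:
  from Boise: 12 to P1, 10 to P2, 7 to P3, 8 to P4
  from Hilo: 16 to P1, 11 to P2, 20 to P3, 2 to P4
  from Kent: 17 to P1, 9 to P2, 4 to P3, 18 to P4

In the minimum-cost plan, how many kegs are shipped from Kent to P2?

Optimal shipments:
  Boise–P1: 20 × €12 = €240
  Boise–P2: 80 × €10 = €800
  Boise–P3: 5 × €7 = €35
  Hilo–P2: 35 × €11 = €385
  Hilo–P4: 70 × €2 = €140
  Kent–P3: 95 × €4 = €380
Total cost = €1980.
The route Kent→P2 is not used.

0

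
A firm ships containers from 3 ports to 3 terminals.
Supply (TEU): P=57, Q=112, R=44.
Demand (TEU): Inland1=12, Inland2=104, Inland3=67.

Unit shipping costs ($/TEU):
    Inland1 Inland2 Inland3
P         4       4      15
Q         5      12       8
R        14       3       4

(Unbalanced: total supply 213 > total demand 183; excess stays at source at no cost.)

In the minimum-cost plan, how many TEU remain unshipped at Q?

An optimal plan:
  P→Inland2: 57 TEU
  Q→Inland1: 12 TEU
  Q→Inland2: 3 TEU
  Q→Inland3: 67 TEU
  R→Inland2: 44 TEU
Total cost = $992.
Q ships 82 of its 112, leaving 30.

30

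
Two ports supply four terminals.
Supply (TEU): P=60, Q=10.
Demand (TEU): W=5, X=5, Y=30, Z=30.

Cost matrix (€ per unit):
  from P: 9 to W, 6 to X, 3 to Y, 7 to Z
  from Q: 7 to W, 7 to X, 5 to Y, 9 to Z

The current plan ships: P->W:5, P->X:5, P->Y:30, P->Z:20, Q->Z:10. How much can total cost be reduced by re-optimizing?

25

Current plan cost = 5·9 + 5·6 + 30·3 + 20·7 + 10·9 = €395.
Optimal plan:
  P→Y: 30 × €3 = €90
  P→Z: 30 × €7 = €210
  Q→W: 5 × €7 = €35
  Q→X: 5 × €7 = €35
Optimal cost = €370.
Saving = 395 − 370 = €25.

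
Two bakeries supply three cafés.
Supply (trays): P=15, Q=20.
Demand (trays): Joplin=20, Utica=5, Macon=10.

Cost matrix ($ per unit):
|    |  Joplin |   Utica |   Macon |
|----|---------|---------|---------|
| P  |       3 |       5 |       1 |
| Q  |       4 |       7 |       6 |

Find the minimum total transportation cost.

115

An optimal shipping plan:
  P to Utica: 5 × $5 = $25
  P to Macon: 10 × $1 = $10
  Q to Joplin: 20 × $4 = $80
Total = 25 + 10 + 80 = $115.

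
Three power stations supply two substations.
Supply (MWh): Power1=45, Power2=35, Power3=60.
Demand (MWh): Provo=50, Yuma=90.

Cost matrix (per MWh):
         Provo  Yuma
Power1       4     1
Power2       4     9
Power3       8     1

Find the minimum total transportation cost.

An optimal shipping plan:
  Power1→Provo: 15 × 4 = 60
  Power1→Yuma: 30 × 1 = 30
  Power2→Provo: 35 × 4 = 140
  Power3→Yuma: 60 × 1 = 60
Total = 60 + 30 + 140 + 60 = 290.
(Supply check: Power1 ships 45; Power2 ships 35; Power3 ships 60.)

290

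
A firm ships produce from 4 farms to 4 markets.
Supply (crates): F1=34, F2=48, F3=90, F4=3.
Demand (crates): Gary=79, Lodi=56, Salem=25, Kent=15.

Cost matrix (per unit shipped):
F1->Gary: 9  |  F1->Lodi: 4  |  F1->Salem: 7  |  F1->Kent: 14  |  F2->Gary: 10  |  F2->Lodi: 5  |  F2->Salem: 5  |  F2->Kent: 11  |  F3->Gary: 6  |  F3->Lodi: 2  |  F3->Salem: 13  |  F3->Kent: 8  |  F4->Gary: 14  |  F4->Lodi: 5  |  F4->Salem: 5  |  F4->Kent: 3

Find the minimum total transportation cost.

953

An optimal shipping plan:
  F1 to Lodi: 34 × 4 = 136
  F2 to Lodi: 11 × 5 = 55
  F2 to Salem: 25 × 5 = 125
  F2 to Kent: 12 × 11 = 132
  F3 to Gary: 79 × 6 = 474
  F3 to Lodi: 11 × 2 = 22
  F4 to Kent: 3 × 3 = 9
Total = 136 + 55 + 125 + 132 + 474 + 22 + 9 = 953.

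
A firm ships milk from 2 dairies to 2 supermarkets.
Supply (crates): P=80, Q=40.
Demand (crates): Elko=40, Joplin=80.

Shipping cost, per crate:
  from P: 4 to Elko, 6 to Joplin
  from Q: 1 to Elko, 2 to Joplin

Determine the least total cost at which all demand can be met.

Optimal allocation:
  P to Elko: 40 × 4 = 160
  P to Joplin: 40 × 6 = 240
  Q to Joplin: 40 × 2 = 80
Total = 160 + 240 + 80 = 480.
(Supply check: P ships 80; Q ships 40.)

480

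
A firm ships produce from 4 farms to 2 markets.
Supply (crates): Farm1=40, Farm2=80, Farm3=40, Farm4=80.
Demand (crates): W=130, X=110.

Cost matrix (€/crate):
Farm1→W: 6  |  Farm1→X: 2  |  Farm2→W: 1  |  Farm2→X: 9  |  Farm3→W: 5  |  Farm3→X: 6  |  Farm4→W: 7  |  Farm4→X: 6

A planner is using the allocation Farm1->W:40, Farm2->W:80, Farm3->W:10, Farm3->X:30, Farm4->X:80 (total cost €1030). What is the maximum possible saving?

180

Current plan cost = 40·6 + 80·1 + 10·5 + 30·6 + 80·6 = €1030.
Optimal plan:
  Farm1–X: 40 × €2 = €80
  Farm2–W: 80 × €1 = €80
  Farm3–W: 40 × €5 = €200
  Farm4–W: 10 × €7 = €70
  Farm4–X: 70 × €6 = €420
Optimal cost = €850.
Saving = 1030 − 850 = €180.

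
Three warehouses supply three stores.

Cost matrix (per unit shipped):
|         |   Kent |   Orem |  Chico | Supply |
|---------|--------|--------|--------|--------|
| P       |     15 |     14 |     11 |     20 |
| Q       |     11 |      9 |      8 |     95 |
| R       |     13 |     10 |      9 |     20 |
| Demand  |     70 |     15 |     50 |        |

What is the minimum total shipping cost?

1385

An optimal shipping plan:
  P–Chico: 20 × 11 = 220
  Q–Kent: 70 × 11 = 770
  Q–Chico: 25 × 8 = 200
  R–Orem: 15 × 10 = 150
  R–Chico: 5 × 9 = 45
Total = 220 + 770 + 200 + 150 + 45 = 1385.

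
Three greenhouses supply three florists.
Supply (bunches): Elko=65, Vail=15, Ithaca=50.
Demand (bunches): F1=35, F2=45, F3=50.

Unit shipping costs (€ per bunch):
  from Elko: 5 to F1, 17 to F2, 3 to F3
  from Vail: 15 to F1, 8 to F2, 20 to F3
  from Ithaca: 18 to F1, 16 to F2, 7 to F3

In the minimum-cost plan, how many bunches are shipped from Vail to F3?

The minimum-cost plan:
  Elko→F1: 35 × €5 = €175
  Elko→F3: 30 × €3 = €90
  Vail→F2: 15 × €8 = €120
  Ithaca→F2: 30 × €16 = €480
  Ithaca→F3: 20 × €7 = €140
Total cost = €1005.
The route Vail→F3 is not used.

0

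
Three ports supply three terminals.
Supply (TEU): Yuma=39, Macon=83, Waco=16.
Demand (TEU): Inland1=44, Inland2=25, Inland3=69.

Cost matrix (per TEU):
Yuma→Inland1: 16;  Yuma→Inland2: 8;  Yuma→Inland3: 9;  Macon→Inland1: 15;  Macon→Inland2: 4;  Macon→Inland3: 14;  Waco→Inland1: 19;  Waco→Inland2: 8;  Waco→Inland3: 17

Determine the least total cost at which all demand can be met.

Optimal allocation:
  Yuma to Inland3: 39 × 9 = 351
  Macon to Inland1: 44 × 15 = 660
  Macon to Inland2: 25 × 4 = 100
  Macon to Inland3: 14 × 14 = 196
  Waco to Inland3: 16 × 17 = 272
Total = 351 + 660 + 100 + 196 + 272 = 1579.
(Supply check: Yuma ships 39; Macon ships 83; Waco ships 16.)

1579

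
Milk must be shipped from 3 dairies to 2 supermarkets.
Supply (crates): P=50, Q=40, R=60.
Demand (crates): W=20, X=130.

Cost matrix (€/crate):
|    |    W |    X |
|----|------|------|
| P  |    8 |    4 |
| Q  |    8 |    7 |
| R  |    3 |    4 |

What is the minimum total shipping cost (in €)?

An optimal shipping plan:
  P to X: 50 crates
  Q to X: 40 crates
  R to W: 20 crates
  R to X: 40 crates
Total cost = €700.

700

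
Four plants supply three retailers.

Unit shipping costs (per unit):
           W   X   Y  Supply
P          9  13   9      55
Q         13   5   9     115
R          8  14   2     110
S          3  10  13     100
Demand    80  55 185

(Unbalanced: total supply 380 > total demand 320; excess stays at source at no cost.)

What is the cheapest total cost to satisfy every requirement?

One minimum-cost allocation:
  P–Y: 55 units
  Q–X: 55 units
  Q–Y: 20 units
  R–Y: 110 units
  S–W: 80 units
Total cost = 1410.

1410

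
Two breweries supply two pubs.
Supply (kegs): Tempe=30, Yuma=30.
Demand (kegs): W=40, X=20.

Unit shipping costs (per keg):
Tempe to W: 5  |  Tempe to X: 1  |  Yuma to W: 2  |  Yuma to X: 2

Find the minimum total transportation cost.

One minimum-cost allocation:
  Tempe–W: 10 kegs
  Tempe–X: 20 kegs
  Yuma–W: 30 kegs
Total cost = 130.
(Supply check: Tempe ships 30; Yuma ships 30.)

130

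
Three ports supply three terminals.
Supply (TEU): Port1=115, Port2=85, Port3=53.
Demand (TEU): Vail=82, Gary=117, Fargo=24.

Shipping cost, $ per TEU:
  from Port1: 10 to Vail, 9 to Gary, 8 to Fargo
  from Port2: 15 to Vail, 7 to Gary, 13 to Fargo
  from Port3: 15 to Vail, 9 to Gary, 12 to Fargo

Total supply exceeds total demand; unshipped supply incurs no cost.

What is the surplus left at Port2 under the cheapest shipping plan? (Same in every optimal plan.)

0

Minimum-cost shipments:
  Port1→Vail: 82 × $10 = $820
  Port1→Gary: 9 × $9 = $81
  Port1→Fargo: 24 × $8 = $192
  Port2→Gary: 85 × $7 = $595
  Port3→Gary: 23 × $9 = $207
Total cost = $1895.
Port2 ships 85 of its 85, leaving 0.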